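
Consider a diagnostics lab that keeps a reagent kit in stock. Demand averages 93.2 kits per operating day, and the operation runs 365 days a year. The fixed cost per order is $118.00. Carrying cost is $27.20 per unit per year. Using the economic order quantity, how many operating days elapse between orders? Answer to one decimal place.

Annual demand D = 93.2 × 365 = 34,018.
EOQ = √(2DS/H) = √(2 × 34,018 × 118 / 27.2) ≈ 543.28.
Cycle time = Q*/D × 365 = 543.28 / 34,018 × 365 ≈ 5.829 days.

T ≈ 5.8 days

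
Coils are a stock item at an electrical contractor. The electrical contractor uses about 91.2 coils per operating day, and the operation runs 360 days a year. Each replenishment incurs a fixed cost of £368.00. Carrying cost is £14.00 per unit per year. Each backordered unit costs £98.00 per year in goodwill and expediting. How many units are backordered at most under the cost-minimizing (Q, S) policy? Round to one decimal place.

S* ≈ 175.6 coils

Annual demand D = 91.2 × 360 = 32,832.
With planned backorders, Q* = √(2DS/H) · √((H+B)/B).
√(2DS/H) = √(2 × 32,832 × 368 / 14) = 1313.783.
√((H+B)/B) = √((14+98)/98) = 1.0690.
Q* ≈ 1404.493.
S* = Q* · H/(H+B) = 1404.493 × 14/112 ≈ 175.562.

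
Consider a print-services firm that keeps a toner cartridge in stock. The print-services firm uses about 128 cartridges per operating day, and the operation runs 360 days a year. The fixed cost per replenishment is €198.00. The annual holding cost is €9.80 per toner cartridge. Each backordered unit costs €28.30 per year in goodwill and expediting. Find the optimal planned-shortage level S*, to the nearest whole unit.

Annual demand D = 128 × 360 = 46,080.
With planned backorders, Q* = √(2DS/H) · √((H+B)/B).
√(2DS/H) = √(2 × 46,080 × 198 / 9.8) = 1364.554.
√((H+B)/B) = √((9.8+28.3)/28.3) = 1.1603.
Q* ≈ 1583.289.
S* = Q* · H/(H+B) = 1583.289 × 9.8/38.1 ≈ 407.250.

S* ≈ 407 cartridges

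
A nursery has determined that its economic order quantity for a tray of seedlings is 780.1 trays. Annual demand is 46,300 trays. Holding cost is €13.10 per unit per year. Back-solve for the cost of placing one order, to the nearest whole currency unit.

Invert the EOQ relation Q*² = 2DS/H.
From Q* = √(2DS/H): S = Q*²H / (2D) = 780.1² × 13.1 / (2 × 46,300) = 86.0916.

S ≈ €86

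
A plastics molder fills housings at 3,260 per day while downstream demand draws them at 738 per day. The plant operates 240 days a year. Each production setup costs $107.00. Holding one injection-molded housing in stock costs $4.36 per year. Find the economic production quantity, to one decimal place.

Annual demand D = 738 × 240 = 177,120.
Production build-up factor (1 − d/p) = 1 − 738/3,260 = 0.7736.
Q* = √(2DS / (H(1 − d/p))) = √(2 × 177,120 × 107 / (4.36 × 0.7736)).
= √(37,903,680 / 3.373) ≈ 3352.229.

Q* ≈ 3,352.2 housings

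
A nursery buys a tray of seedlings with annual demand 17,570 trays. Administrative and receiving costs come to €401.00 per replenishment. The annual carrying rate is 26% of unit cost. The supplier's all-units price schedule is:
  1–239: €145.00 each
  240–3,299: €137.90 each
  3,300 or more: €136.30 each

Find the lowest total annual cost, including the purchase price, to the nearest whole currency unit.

Holding cost per unit per year at price C is H = 0.26·C.
Candidates are each tier's EOQ (if it falls in that tier) and each price-break quantity.
Tier 1 (€145.00): EOQ = 611.4 exceeds tier's upper bound 239, so this tier is dominated.
EOQ at €137.90 = 626.9 (feasible in tier 2): TC = 17,570×€137.90 + (17,570/626.9)×401 + (626.9/2)×0.26×€137.90 = €2,445,380.18.
EOQ at €136.30 = 630.6 < 3300, so use break Q=3300: TC = 17,570×€136.30 + (17,570/3300.0)×401 + (3300.0/2)×0.26×€136.30 = €2,455,398.72.
Lowest total cost among the candidates is at Q = 626.9.

TC* ≈ €2,445,380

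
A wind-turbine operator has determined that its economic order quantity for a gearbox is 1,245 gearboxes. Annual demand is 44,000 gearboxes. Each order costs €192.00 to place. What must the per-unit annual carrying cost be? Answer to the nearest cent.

H ≈ €10.90

The basic EOQ model gives Q* = √(2DS/H); rearrange for the unknown.
From Q* = √(2DS/H): H = 2DS / Q*² = 2 × 44,000 × 192 / 1,245² = 10.9005.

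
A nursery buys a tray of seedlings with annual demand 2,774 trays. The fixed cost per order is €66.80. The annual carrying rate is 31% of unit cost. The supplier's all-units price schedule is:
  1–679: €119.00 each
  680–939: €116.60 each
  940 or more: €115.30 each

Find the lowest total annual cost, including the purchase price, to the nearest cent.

TC* ≈ €333,803.52

Holding cost per unit per year at price C is H = 0.31·C.
For each price level, check whether its EOQ is feasible; otherwise the best quantity at that price is the breakpoint.
EOQ at €119.00 = 100.2 (feasible in tier 1): TC = 2,774×€119.00 + (2,774/100.2)×66.8 + (100.2/2)×0.31×€119.00 = €333,803.52.
EOQ at €116.60 = 101.3 < 680, so use break Q=680: TC = 2,774×€116.60 + (2,774/680.0)×66.8 + (680.0/2)×0.31×€116.60 = €336,010.54.
EOQ at €115.30 = 101.8 < 940, so use break Q=940: TC = 2,774×€115.30 + (2,774/940.0)×66.8 + (940.0/2)×0.31×€115.30 = €336,838.54.
Lowest total cost among the candidates is at Q = 100.2.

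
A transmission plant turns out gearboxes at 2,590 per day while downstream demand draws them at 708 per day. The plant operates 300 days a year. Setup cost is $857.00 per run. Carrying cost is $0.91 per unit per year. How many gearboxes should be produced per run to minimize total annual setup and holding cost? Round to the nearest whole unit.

Q* ≈ 23,464 gearboxes

Annual demand D = 708 × 300 = 212,400.
Production build-up factor (1 − d/p) = 1 − 708/2,590 = 0.7266.
Q* = √(2DS / (H(1 − d/p))) = √(2 × 212,400 × 857 / (0.91 × 0.7266)).
= √(364,053,600 / 0.6612) ≈ 23464.000.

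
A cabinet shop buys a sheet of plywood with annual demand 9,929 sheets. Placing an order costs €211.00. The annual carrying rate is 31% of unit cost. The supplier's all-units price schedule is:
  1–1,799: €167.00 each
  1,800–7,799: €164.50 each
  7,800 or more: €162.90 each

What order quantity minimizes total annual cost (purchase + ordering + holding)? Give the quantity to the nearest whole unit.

Q* ≈ 284 sheets

Holding cost per unit per year at price C is H = 0.31·C.
Evaluate total cost at each tier's feasible EOQ or, if the EOQ is below the tier, at the tier's minimum quantity.
EOQ at €167.00 = 284.5 (feasible in tier 1): TC = 9,929×€167.00 + (9,929/284.5)×211 + (284.5/2)×0.31×€167.00 = €1,672,871.15.
EOQ at €164.50 = 286.6 < 1800, so use break Q=1800: TC = 9,929×€164.50 + (9,929/1800.0)×211 + (1800.0/2)×0.31×€164.50 = €1,680,379.90.
EOQ at €162.90 = 288.0 < 7800, so use break Q=7800: TC = 9,929×€162.90 + (9,929/7800.0)×211 + (7800.0/2)×0.31×€162.90 = €1,814,648.79.
Lowest total cost is €1,672,871.15 at Q = 284.5.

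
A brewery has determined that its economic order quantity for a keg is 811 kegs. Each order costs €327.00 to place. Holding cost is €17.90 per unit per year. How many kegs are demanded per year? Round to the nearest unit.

Invert the EOQ relation Q*² = 2DS/H.
From Q* = √(2DS/H): D = Q*²H / (2S) = 811² × 17.9 / (2 × 327) = 18001.844.

D ≈ 18,002 kegs per year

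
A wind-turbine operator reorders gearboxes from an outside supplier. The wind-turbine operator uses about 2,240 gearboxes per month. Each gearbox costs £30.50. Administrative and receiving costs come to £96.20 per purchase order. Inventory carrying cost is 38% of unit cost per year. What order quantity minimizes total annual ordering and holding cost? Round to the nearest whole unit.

Annual demand D = 2,240 × 12 = 26,880.
Holding cost H = 0.38 × £30.50 = £11.5900 per unit per year.
EOQ = √(2DS / H) = √(2 × 26,880 × 96.2 / 11.59).
= √(5,171,712 / 11.59) = √446,221.9154 ≈ 667.998.

Q* ≈ 668 gearboxes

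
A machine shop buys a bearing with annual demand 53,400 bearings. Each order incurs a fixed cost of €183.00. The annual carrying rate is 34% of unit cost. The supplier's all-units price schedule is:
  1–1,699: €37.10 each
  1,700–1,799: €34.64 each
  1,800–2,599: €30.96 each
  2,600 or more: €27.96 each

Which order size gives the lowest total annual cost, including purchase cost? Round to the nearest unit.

Q* ≈ 2,600 bearings

Holding cost per unit per year at price C is H = 0.34·C.
Evaluate total cost at each tier's feasible EOQ or, if the EOQ is below the tier, at the tier's minimum quantity.
EOQ at €37.10 = 1244.8 (feasible in tier 1): TC = 53,400×€37.10 + (53,400/1244.8)×183 + (1244.8/2)×0.34×€37.10 = €1,996,841.37.
EOQ at €34.64 = 1288.2 < 1700, so use break Q=1700: TC = 53,400×€34.64 + (53,400/1700.0)×183 + (1700.0/2)×0.34×€34.64 = €1,865,535.31.
EOQ at €30.96 = 1362.6 < 1800, so use break Q=1800: TC = 53,400×€30.96 + (53,400/1800.0)×183 + (1800.0/2)×0.34×€30.96 = €1,668,166.76.
EOQ at €27.96 = 1433.8 < 2600, so use break Q=2600: TC = 53,400×€27.96 + (53,400/2600.0)×183 + (2600.0/2)×0.34×€27.96 = €1,509,180.86.
Lowest total cost is €1,509,180.86 at Q = 2600.0.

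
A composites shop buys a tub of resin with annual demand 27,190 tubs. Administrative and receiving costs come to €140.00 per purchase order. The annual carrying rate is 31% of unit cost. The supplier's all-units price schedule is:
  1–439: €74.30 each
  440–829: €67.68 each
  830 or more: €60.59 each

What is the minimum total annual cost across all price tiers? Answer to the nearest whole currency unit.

TC* ≈ €1,659,823

Holding cost per unit per year at price C is H = 0.31·C.
Candidates are each tier's EOQ (if it falls in that tier) and each price-break quantity.
Tier 1 (€74.30): EOQ = 574.9 exceeds tier's upper bound 439, so this tier is dominated.
EOQ at €67.68 = 602.4 (feasible in tier 2): TC = 27,190×€67.68 + (27,190/602.4)×140 + (602.4/2)×0.31×€67.68 = €1,852,857.67.
EOQ at €60.59 = 636.7 < 830, so use break Q=830: TC = 27,190×€60.59 + (27,190/830.0)×140 + (830.0/2)×0.31×€60.59 = €1,659,823.27.
Lowest total cost among the candidates is at Q = 830.0.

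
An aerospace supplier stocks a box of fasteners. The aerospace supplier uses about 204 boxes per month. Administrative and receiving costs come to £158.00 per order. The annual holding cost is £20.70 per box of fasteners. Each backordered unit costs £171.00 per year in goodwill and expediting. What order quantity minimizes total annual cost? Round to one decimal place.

Annual demand D = 204 × 12 = 2,448.
With planned backorders, Q* = √(2DS/H) · √((H+B)/B).
√(2DS/H) = √(2 × 2,448 × 158 / 20.7) = 193.314.
√((H+B)/B) = √((20.7+171)/171) = 1.0588.
Q* ≈ 204.681.

Q* ≈ 204.7 boxes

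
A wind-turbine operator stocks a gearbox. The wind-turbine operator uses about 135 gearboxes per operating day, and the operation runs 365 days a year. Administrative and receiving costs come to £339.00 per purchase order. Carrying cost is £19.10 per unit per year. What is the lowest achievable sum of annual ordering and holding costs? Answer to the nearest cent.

TC* ≈ £25,260.67

Annual demand D = 135 × 365 = 49,275.
EOQ = √(2DS/H) = √(2 × 49,275 × 339 / 19.1) ≈ 1322.55.
At Q*, ordering cost (D/Q*)S equals holding cost (Q*/2)H, each = √(DSH/2).
Minimum total = √(2DSH) = √(2 × 49,275 × 339 × 19.1) ≈ 25260.669.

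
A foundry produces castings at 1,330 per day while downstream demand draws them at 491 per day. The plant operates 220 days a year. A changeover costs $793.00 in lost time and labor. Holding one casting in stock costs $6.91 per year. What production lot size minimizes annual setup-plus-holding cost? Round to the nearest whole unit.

Annual demand D = 491 × 220 = 108,020.
Production build-up factor (1 − d/p) = 1 − 491/1,330 = 0.6308.
Q* = √(2DS / (H(1 − d/p))) = √(2 × 108,020 × 793 / (6.91 × 0.6308)).
= √(171,319,720 / 4.359) ≈ 6269.162.

Q* ≈ 6,269 castings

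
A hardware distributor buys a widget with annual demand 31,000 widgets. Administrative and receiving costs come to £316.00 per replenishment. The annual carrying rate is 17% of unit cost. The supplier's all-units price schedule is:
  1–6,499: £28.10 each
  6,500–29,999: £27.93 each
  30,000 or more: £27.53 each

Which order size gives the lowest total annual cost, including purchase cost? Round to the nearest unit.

Holding cost per unit per year at price C is H = 0.17·C.
For each price level, check whether its EOQ is feasible; otherwise the best quantity at that price is the breakpoint.
EOQ at £28.10 = 2025.2 (feasible in tier 1): TC = 31,000×£28.10 + (31,000/2025.2)×316 + (2025.2/2)×0.17×£28.10 = £880,774.24.
EOQ at £27.93 = 2031.3 < 6500, so use break Q=6500: TC = 31,000×£27.93 + (31,000/6500.0)×316 + (6500.0/2)×0.17×£27.93 = £882,768.40.
EOQ at £27.53 = 2046.0 < 30000, so use break Q=30000: TC = 31,000×£27.53 + (31,000/30000.0)×316 + (30000.0/2)×0.17×£27.53 = £923,958.03.
Lowest total cost is £880,774.24 at Q = 2025.2.

Q* ≈ 2,025 widgets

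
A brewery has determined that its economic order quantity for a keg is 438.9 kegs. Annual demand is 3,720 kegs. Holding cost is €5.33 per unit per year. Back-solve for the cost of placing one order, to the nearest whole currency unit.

S ≈ €138

Squaring Q* = √(2DS/H) gives Q*² = 2DS/H.
From Q* = √(2DS/H): S = Q*²H / (2D) = 438.9² × 5.33 / (2 × 3,720) = 138.0020.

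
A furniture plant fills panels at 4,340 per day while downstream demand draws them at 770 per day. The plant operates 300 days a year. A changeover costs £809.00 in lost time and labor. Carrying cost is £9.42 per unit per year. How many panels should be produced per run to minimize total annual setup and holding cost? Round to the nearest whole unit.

Annual demand D = 770 × 300 = 231,000.
Production build-up factor (1 − d/p) = 1 − 770/4,340 = 0.8226.
Q* = √(2DS / (H(1 − d/p))) = √(2 × 231,000 × 809 / (9.42 × 0.8226)).
= √(373,758,000 / 7.7487) ≈ 6945.133.

Q* ≈ 6,945 panels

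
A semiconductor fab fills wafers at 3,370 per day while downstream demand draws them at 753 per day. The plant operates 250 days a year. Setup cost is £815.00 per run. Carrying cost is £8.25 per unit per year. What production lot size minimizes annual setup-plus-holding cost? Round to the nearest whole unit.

Annual demand D = 753 × 250 = 188,250.
Production build-up factor (1 − d/p) = 1 − 753/3,370 = 0.7766.
Q* = √(2DS / (H(1 − d/p))) = √(2 × 188,250 × 815 / (8.25 × 0.7766)).
= √(306,847,500 / 6.4066) ≈ 6920.658.

Q* ≈ 6,921 wafers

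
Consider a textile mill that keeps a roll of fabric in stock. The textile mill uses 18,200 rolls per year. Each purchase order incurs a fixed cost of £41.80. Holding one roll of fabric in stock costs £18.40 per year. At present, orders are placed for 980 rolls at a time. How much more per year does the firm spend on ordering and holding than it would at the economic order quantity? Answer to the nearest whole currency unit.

Extra cost ≈ £4,501 per year

EOQ = √(2DS/H) = √(2 × 18,200 × 41.8 / 18.4) ≈ 287.56.
Cost at Q* = (D/Q*)S + (Q*/2)H = √(2DSH) ≈ £5,291.12.
Cost at Q = 980: (18,200/980)×41.8 + (980/2)×18.4 = £776.29 + £9,016.00 = £9,792.29.
Excess = £9,792.29 − £5,291.12 = £4,501.16.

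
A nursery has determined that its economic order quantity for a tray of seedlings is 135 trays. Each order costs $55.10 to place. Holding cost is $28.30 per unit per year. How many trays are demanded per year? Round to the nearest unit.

The basic EOQ model gives Q* = √(2DS/H); rearrange for the unknown.
From Q* = √(2DS/H): D = Q*²H / (2S) = 135² × 28.3 / (2 × 55.1) = 4680.286.

D ≈ 4,680 trays per year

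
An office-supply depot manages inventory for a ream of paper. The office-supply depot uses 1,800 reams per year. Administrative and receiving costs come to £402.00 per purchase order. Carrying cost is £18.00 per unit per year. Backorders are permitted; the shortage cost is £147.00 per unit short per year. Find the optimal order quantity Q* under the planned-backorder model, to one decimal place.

With planned backorders, Q* = √(2DS/H) · √((H+B)/B).
√(2DS/H) = √(2 × 1,800 × 402 / 18) = 283.549.
√((H+B)/B) = √((18+147)/147) = 1.0595.
Q* ≈ 300.408.

Q* ≈ 300.4 reams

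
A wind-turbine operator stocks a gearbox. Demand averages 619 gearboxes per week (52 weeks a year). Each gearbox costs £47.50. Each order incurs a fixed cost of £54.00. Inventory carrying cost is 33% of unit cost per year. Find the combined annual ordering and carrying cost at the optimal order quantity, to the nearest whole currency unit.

Annual demand D = 619 × 52 = 32,188.
Holding cost H = 0.33 × £47.50 = £15.6750 per unit per year.
EOQ = √(2DS/H) = √(2 × 32,188 × 54 / 15.675) ≈ 470.93.
At Q*, ordering cost (D/Q*)S equals holding cost (Q*/2)H, each = √(DSH/2).
Minimum total = √(2DSH) = √(2 × 32,188 × 54 × 15.675) ≈ 7381.806.

TC* ≈ £7,382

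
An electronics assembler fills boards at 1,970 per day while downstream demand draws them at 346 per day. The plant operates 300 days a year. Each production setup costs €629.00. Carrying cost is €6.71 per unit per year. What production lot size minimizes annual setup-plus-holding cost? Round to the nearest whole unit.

Annual demand D = 346 × 300 = 103,800.
Production build-up factor (1 − d/p) = 1 − 346/1,970 = 0.8244.
Q* = √(2DS / (H(1 − d/p))) = √(2 × 103,800 × 629 / (6.71 × 0.8244)).
= √(130,580,400 / 5.5315) ≈ 4858.675.

Q* ≈ 4,859 boards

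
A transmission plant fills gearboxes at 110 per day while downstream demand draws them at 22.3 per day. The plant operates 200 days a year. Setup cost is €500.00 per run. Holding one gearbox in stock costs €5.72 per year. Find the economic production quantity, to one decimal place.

Annual demand D = 22.3 × 200 = 4,460.
Production build-up factor (1 − d/p) = 1 − 22.3/110 = 0.7973.
Q* = √(2DS / (H(1 − d/p))) = √(2 × 4,460 × 500 / (5.72 × 0.7973)).
= √(4,460,000 / 4.5604) ≈ 988.931.

Q* ≈ 988.9 gearboxes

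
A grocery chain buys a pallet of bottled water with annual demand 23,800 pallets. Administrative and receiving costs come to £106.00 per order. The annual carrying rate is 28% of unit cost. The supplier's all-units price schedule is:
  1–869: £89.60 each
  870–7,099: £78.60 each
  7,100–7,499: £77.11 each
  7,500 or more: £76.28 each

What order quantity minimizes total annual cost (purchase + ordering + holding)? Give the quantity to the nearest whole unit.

Holding cost per unit per year at price C is H = 0.28·C.
Candidates are each tier's EOQ (if it falls in that tier) and each price-break quantity.
EOQ at £89.60 = 448.5 (feasible in tier 1): TC = 23,800×£89.60 + (23,800/448.5)×106 + (448.5/2)×0.28×£89.60 = £2,143,730.96.
EOQ at £78.60 = 478.8 < 870, so use break Q=870: TC = 23,800×£78.60 + (23,800/870.0)×106 + (870.0/2)×0.28×£78.60 = £1,883,153.25.
EOQ at £77.11 = 483.4 < 7100, so use break Q=7100: TC = 23,800×£77.11 + (23,800/7100.0)×106 + (7100.0/2)×0.28×£77.11 = £1,912,220.66.
EOQ at £76.28 = 486.0 < 7500, so use break Q=7500: TC = 23,800×£76.28 + (23,800/7500.0)×106 + (7500.0/2)×0.28×£76.28 = £1,895,894.37.
Lowest total cost is £1,883,153.25 at Q = 870.0.

Q* ≈ 870 pallets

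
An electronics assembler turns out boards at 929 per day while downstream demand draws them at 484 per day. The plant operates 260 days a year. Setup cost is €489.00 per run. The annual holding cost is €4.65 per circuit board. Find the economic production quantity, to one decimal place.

Annual demand D = 484 × 260 = 125,840.
Production build-up factor (1 − d/p) = 1 − 484/929 = 0.4790.
Q* = √(2DS / (H(1 − d/p))) = √(2 × 125,840 × 489 / (4.65 × 0.4790)).
= √(123,071,520 / 2.2274) ≈ 7433.274.

Q* ≈ 7,433.3 boards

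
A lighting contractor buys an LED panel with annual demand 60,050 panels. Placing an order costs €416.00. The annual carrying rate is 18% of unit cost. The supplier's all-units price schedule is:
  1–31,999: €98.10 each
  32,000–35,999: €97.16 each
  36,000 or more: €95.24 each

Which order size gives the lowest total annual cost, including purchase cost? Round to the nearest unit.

Q* ≈ 1,682 panels

Holding cost per unit per year at price C is H = 0.18·C.
Evaluate total cost at each tier's feasible EOQ or, if the EOQ is below the tier, at the tier's minimum quantity.
EOQ at €98.10 = 1682.1 (feasible in tier 1): TC = 60,050×€98.10 + (60,050/1682.1)×416 + (1682.1/2)×0.18×€98.10 = €5,920,607.22.
EOQ at €97.16 = 1690.2 < 32000, so use break Q=32000: TC = 60,050×€97.16 + (60,050/32000.0)×416 + (32000.0/2)×0.18×€97.16 = €6,115,059.45.
EOQ at €95.24 = 1707.2 < 36000, so use break Q=36000: TC = 60,050×€95.24 + (60,050/36000.0)×416 + (36000.0/2)×0.18×€95.24 = €6,028,433.51.
Lowest total cost is €5,920,607.22 at Q = 1682.1.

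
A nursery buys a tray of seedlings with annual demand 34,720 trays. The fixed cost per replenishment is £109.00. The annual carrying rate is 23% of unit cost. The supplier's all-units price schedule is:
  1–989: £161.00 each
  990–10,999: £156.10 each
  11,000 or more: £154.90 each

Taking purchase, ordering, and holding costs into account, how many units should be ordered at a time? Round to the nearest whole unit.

Q* ≈ 990 trays

Holding cost per unit per year at price C is H = 0.23·C.
Candidates are each tier's EOQ (if it falls in that tier) and each price-break quantity.
EOQ at £161.00 = 452.1 (feasible in tier 1): TC = 34,720×£161.00 + (34,720/452.1)×109 + (452.1/2)×0.23×£161.00 = £5,606,661.52.
EOQ at £156.10 = 459.1 < 990, so use break Q=990: TC = 34,720×£156.10 + (34,720/990.0)×109 + (990.0/2)×0.23×£156.10 = £5,441,386.69.
EOQ at £154.90 = 460.9 < 11000, so use break Q=11000: TC = 34,720×£154.90 + (34,720/11000.0)×109 + (11000.0/2)×0.23×£154.90 = £5,574,420.54.
Lowest total cost is £5,441,386.69 at Q = 990.0.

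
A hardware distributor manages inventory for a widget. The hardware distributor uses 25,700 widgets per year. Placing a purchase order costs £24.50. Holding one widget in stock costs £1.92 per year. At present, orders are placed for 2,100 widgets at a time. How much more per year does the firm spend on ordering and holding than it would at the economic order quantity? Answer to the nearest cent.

Extra cost ≈ £760.89 per year

EOQ = √(2DS/H) = √(2 × 25,700 × 24.5 / 1.92) ≈ 809.87.
Cost at Q* = (D/Q*)S + (Q*/2)H = √(2DSH) ≈ £1,554.95.
Cost at Q = 2,100: (25,700/2,100)×24.5 + (2,100/2)×1.92 = £299.83 + £2,016.00 = £2,315.83.
Excess = £2,315.83 − £1,554.95 = £760.89.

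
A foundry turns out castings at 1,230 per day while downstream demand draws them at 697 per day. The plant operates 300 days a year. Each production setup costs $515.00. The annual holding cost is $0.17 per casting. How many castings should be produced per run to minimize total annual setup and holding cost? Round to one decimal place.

Q* ≈ 54,070.5 castings

Annual demand D = 697 × 300 = 209,100.
Production build-up factor (1 − d/p) = 1 − 697/1,230 = 0.4333.
Q* = √(2DS / (H(1 − d/p))) = √(2 × 209,100 × 515 / (0.17 × 0.4333)).
= √(215,373,000 / 0.0737) ≈ 54070.467.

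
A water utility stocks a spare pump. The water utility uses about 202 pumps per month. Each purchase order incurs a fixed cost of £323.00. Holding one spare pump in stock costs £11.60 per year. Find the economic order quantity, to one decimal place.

Q* ≈ 367.4 pumps

Annual demand D = 202 × 12 = 2,424.
EOQ = √(2DS / H) = √(2 × 2,424 × 323 / 11.6).
= √(1,565,904 / 11.6) = √134,991.7241 ≈ 367.412.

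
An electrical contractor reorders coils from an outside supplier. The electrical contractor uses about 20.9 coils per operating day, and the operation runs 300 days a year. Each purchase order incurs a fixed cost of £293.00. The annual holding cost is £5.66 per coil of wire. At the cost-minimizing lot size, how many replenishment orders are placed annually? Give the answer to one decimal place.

N ≈ 7.8 orders per year

Annual demand D = 20.9 × 300 = 6,270.
Q* = √(2DS/H) = √(2 × 6,270 × 293 / 5.66) ≈ 805.70.
Orders per year = D / Q* = 6,270 / 805.70 ≈ 7.782.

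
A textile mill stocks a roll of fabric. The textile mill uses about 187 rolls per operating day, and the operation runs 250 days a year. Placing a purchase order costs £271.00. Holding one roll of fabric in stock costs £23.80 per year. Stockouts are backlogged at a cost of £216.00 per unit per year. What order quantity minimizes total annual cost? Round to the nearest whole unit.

Q* ≈ 1,087 rolls

Annual demand D = 187 × 250 = 46,750.
With planned backorders, Q* = √(2DS/H) · √((H+B)/B).
√(2DS/H) = √(2 × 46,750 × 271 / 23.8) = 1031.815.
√((H+B)/B) = √((23.8+216)/216) = 1.0537.
Q* ≈ 1087.176.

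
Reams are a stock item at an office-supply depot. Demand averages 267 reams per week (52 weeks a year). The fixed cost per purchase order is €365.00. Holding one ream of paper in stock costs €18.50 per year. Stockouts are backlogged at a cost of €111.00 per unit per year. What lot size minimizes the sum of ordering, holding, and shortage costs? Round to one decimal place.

Q* ≈ 799.5 reams

Annual demand D = 267 × 52 = 13,884.
With planned backorders, Q* = √(2DS/H) · √((H+B)/B).
√(2DS/H) = √(2 × 13,884 × 365 / 18.5) = 740.172.
√((H+B)/B) = √((18.5+111)/111) = 1.0801.
Q* ≈ 799.478.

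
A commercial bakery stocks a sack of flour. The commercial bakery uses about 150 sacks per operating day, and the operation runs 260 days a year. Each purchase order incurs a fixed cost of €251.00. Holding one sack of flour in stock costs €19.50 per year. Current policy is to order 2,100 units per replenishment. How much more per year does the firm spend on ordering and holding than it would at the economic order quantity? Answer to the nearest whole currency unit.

Extra cost ≈ €5,597 per year

Annual demand D = 150 × 260 = 39,000.
EOQ = √(2DS/H) = √(2 × 39,000 × 251 / 19.5) ≈ 1002.00.
Cost at Q* = (D/Q*)S + (Q*/2)H = √(2DSH) ≈ €19,538.96.
Cost at Q = 2,100: (39,000/2,100)×251 + (2,100/2)×19.5 = €4,661.43 + €20,475.00 = €25,136.43.
Excess = €25,136.43 − €19,538.96 = €5,597.47.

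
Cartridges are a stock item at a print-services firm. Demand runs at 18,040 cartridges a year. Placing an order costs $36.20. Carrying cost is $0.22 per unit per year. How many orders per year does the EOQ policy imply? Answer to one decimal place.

Q* = √(2DS/H) = √(2 × 18,040 × 36.2 / 0.22) ≈ 2436.55.
Orders per year = D / Q* = 18,040 / 2436.55 ≈ 7.404.

N ≈ 7.4 orders per year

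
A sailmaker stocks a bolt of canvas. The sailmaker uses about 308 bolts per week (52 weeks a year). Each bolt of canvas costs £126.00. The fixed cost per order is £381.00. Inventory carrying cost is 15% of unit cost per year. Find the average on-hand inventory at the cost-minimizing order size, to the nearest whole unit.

Average inventory ≈ 402 bolts

Annual demand D = 308 × 52 = 16,016.
Holding cost H = 0.15 × £126.00 = £18.9000 per unit per year.
The optimal lot size = √(2DS/H) = √(2 × 16,016 × 381 / 18.9) ≈ 803.57.
Average inventory = Q*/2 ≈ 803.57 / 2 = 401.785.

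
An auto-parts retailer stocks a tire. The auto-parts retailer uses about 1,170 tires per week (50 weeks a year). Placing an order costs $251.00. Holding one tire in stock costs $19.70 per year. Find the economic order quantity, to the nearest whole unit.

Annual demand D = 1,170 × 50 = 58,500.
EOQ = √(2DS / H) = √(2 × 58,500 × 251 / 19.7).
= √(29,367,000 / 19.7) = √1,490,710.6599 ≈ 1220.947.

Q* ≈ 1,221 tires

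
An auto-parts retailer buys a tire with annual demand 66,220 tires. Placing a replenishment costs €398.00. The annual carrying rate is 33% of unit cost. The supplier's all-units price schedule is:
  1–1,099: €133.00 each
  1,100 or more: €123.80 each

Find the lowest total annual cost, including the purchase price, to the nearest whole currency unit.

TC* ≈ €8,244,441

Holding cost per unit per year at price C is H = 0.33·C.
For each price level, check whether its EOQ is feasible; otherwise the best quantity at that price is the breakpoint.
EOQ at €133.00 = 1095.9 (feasible in tier 1): TC = 66,220×€133.00 + (66,220/1095.9)×398 + (1095.9/2)×0.33×€133.00 = €8,855,358.76.
EOQ at €123.80 = 1135.9 (feasible in tier 2): TC = 66,220×€123.80 + (66,220/1135.9)×398 + (1135.9/2)×0.33×€123.80 = €8,244,441.39.
Lowest total cost among the candidates is at Q = 1135.9.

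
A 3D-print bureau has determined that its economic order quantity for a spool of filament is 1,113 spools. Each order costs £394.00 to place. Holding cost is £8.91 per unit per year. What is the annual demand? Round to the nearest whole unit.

Invert the EOQ relation Q*² = 2DS/H.
From Q* = √(2DS/H): D = Q*²H / (2S) = 1,113² × 8.91 / (2 × 394) = 14006.893.

D ≈ 14,007 spools per year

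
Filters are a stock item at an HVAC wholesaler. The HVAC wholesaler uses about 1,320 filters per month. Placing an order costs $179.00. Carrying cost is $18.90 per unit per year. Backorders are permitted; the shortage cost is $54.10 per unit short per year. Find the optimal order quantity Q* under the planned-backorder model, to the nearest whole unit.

Q* ≈ 636 filters

Annual demand D = 1,320 × 12 = 15,840.
With planned backorders, Q* = √(2DS/H) · √((H+B)/B).
√(2DS/H) = √(2 × 15,840 × 179 / 18.9) = 547.757.
√((H+B)/B) = √((18.9+54.1)/54.1) = 1.1616.
Q* ≈ 636.284.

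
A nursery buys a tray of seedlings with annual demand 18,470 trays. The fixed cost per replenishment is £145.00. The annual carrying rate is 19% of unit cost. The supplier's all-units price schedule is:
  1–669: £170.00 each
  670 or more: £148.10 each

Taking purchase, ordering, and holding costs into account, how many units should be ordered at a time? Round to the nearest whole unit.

Holding cost per unit per year at price C is H = 0.19·C.
Candidates are each tier's EOQ (if it falls in that tier) and each price-break quantity.
EOQ at £170.00 = 407.2 (feasible in tier 1): TC = 18,470×£170.00 + (18,470/407.2)×145 + (407.2/2)×0.19×£170.00 = £3,153,053.27.
EOQ at £148.10 = 436.3 < 670, so use break Q=670: TC = 18,470×£148.10 + (18,470/670.0)×145 + (670.0/2)×0.19×£148.10 = £2,748,830.80.
Lowest total cost is £2,748,830.80 at Q = 670.0.

Q* ≈ 670 trays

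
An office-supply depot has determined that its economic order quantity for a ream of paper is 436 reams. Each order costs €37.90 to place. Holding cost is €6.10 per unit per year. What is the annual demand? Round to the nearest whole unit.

Squaring Q* = √(2DS/H) gives Q*² = 2DS/H.
From Q* = √(2DS/H): D = Q*²H / (2S) = 436² × 6.1 / (2 × 37.9) = 15297.963.

D ≈ 15,298 reams per year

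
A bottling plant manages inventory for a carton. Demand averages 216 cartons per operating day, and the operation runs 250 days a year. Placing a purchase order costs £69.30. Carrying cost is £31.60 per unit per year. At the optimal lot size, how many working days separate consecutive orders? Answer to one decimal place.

T ≈ 2.3 days

Annual demand D = 216 × 250 = 54,000.
EOQ = √(2DS/H) = √(2 × 54,000 × 69.3 / 31.6) ≈ 486.67.
Cycle time = Q*/D × 250 = 486.67 / 54,000 × 250 ≈ 2.253 days.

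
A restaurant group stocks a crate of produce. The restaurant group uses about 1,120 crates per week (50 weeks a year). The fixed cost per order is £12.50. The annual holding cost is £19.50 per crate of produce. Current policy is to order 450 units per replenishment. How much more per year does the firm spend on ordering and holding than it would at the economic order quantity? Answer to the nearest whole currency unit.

Extra cost ≈ £718 per year

Annual demand D = 1,120 × 50 = 56,000.
EOQ = √(2DS/H) = √(2 × 56,000 × 12.5 / 19.5) ≈ 267.95.
Cost at Q* = (D/Q*)S + (Q*/2)H = √(2DSH) ≈ £5,224.94.
Cost at Q = 450: (56,000/450)×12.5 + (450/2)×19.5 = £1,555.56 + £4,387.50 = £5,943.06.
Excess = £5,943.06 − £5,224.94 = £718.12.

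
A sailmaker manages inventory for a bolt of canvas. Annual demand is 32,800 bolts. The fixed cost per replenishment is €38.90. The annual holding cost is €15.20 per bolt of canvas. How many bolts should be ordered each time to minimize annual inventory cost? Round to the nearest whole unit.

Q* ≈ 410 bolts

EOQ = √(2DS / H) = √(2 × 32,800 × 38.9 / 15.2).
= √(2,551,840 / 15.2) = √167,884.2105 ≈ 409.737.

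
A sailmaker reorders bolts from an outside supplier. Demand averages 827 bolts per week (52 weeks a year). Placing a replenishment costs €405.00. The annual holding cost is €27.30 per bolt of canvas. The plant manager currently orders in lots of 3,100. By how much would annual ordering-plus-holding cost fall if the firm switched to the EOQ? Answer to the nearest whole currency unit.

Extra cost ≈ €17,096 per year

Annual demand D = 827 × 52 = 43,004.
EOQ = √(2DS/H) = √(2 × 43,004 × 405 / 27.3) ≈ 1129.58.
Cost at Q* = (D/Q*)S + (Q*/2)H = √(2DSH) ≈ €30,837.44.
Cost at Q = 3,100: (43,004/3,100)×405 + (3,100/2)×27.3 = €5,618.26 + €42,315.00 = €47,933.26.
Excess = €47,933.26 − €30,837.44 = €17,095.83.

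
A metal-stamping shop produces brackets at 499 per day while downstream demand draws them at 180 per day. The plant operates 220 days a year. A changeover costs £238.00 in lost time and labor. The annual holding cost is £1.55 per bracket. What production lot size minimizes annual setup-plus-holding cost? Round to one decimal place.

Annual demand D = 180 × 220 = 39,600.
Production build-up factor (1 − d/p) = 1 − 180/499 = 0.6393.
Q* = √(2DS / (H(1 − d/p))) = √(2 × 39,600 × 238 / (1.55 × 0.6393)).
= √(18,849,600 / 0.9909) ≈ 4361.543.

Q* ≈ 4,361.5 brackets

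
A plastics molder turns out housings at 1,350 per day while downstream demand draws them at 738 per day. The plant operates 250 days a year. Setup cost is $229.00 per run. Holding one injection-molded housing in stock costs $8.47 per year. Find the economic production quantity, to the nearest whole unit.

Annual demand D = 738 × 250 = 184,500.
Production build-up factor (1 − d/p) = 1 − 738/1,350 = 0.4533.
Q* = √(2DS / (H(1 − d/p))) = √(2 × 184,500 × 229 / (8.47 × 0.4533)).
= √(84,501,000 / 3.8397) ≈ 4691.162.

Q* ≈ 4,691 housings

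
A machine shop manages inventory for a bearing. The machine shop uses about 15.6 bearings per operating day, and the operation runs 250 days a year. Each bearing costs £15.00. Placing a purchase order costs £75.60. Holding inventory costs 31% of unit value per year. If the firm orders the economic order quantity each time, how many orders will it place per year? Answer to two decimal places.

N ≈ 10.95 orders per year

Annual demand D = 15.6 × 250 = 3,900.
Holding cost H = 0.31 × £15.00 = £4.6500 per unit per year.
The optimal lot size = √(2DS/H) = √(2 × 3,900 × 75.6 / 4.65) ≈ 356.11.
Orders per year = D / Q* = 3,900 / 356.11 ≈ 10.952.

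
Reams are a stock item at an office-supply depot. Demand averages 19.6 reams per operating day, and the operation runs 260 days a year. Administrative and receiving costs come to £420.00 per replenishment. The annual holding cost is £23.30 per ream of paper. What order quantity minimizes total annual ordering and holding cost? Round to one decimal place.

Q* ≈ 428.6 reams

Annual demand D = 19.6 × 260 = 5,096.
EOQ = √(2DS / H) = √(2 × 5,096 × 420 / 23.3).
= √(4,280,640 / 23.3) = √183,718.4549 ≈ 428.624.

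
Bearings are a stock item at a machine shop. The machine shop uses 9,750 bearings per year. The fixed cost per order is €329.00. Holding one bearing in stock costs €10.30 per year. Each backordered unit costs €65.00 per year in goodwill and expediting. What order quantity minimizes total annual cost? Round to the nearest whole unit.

With planned backorders, Q* = √(2DS/H) · √((H+B)/B).
√(2DS/H) = √(2 × 9,750 × 329 / 10.3) = 789.217.
√((H+B)/B) = √((10.3+65)/65) = 1.0763.
Q* ≈ 849.449.

Q* ≈ 849 bearings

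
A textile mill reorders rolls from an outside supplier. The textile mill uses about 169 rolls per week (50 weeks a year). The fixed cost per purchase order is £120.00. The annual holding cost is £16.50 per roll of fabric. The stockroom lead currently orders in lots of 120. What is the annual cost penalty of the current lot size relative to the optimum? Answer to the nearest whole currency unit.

Annual demand D = 169 × 50 = 8,450.
EOQ = √(2DS/H) = √(2 × 8,450 × 120 / 16.5) ≈ 350.58.
Cost at Q* = (D/Q*)S + (Q*/2)H = √(2DSH) ≈ £5,784.63.
Cost at Q = 120: (8,450/120)×120 + (120/2)×16.5 = £8,450.00 + £990.00 = £9,440.00.
Excess = £9,440.00 − £5,784.63 = £3,655.37.

Extra cost ≈ £3,655 per year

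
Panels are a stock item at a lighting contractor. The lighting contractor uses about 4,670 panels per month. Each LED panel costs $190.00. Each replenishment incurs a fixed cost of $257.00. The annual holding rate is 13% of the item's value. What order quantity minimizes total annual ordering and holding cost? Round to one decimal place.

Annual demand D = 4,670 × 12 = 56,040.
Holding cost H = 0.13 × $190.00 = $24.7000 per unit per year.
EOQ = √(2DS / H) = √(2 × 56,040 × 257 / 24.7).
= √(28,804,560 / 24.7) = √1,166,176.5182 ≈ 1079.897.

Q* ≈ 1,079.9 panels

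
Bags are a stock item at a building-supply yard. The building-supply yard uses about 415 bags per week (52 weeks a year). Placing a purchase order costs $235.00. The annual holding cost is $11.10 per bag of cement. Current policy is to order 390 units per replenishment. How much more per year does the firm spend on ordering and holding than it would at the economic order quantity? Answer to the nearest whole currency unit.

Annual demand D = 415 × 52 = 21,580.
EOQ = √(2DS/H) = √(2 × 21,580 × 235 / 11.1) ≈ 955.90.
Cost at Q* = (D/Q*)S + (Q*/2)H = √(2DSH) ≈ $10,610.51.
Cost at Q = 390: (21,580/390)×235 + (390/2)×11.1 = $13,003.33 + $2,164.50 = $15,167.83.
Excess = $15,167.83 − $10,610.51 = $4,557.33.

Extra cost ≈ $4,557 per year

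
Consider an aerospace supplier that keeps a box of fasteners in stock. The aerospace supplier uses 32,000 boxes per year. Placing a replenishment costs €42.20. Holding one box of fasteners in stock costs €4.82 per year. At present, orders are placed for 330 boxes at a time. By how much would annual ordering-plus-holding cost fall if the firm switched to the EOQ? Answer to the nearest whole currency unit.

Extra cost ≈ €1,279 per year

EOQ = √(2DS/H) = √(2 × 32,000 × 42.2 / 4.82) ≈ 748.55.
Cost at Q* = (D/Q*)S + (Q*/2)H = √(2DSH) ≈ €3,608.03.
Cost at Q = 330: (32,000/330)×42.2 + (330/2)×4.82 = €4,092.12 + €795.30 = €4,887.42.
Excess = €4,887.42 − €3,608.03 = €1,279.39.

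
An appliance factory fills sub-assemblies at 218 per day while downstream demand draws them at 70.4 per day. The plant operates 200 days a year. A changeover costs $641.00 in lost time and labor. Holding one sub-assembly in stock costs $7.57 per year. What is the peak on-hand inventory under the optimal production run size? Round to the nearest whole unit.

I_max ≈ 1,271 sub-assemblies

Annual demand D = 70.4 × 200 = 14,080.
Production build-up factor (1 − d/p) = 1 − 70.4/218 = 0.6771.
Q* = √(2DS / (H(1 − d/p))) = √(2 × 14,080 × 641 / (7.57 × 0.6771)).
= √(18,050,560 / 5.1254) ≈ 1876.646.
Maximum inventory = Q*(1 − d/p) = 1876.646 × 0.6771 ≈ 1270.610.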